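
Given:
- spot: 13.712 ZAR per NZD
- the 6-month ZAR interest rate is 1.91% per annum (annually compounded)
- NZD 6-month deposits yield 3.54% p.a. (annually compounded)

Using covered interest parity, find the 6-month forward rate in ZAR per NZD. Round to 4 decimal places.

13.6036

T = 6/12 years.
ZAR growth factor: (1 + 0.0191)^(6/12) = 1.00950483.
NZD accumulates by (1 + 0.0354)^(6/12) = 1.01754607.
So F = 13.712 × 1.00950483 / 1.01754607 = 13.603640 (ZAR/NZD).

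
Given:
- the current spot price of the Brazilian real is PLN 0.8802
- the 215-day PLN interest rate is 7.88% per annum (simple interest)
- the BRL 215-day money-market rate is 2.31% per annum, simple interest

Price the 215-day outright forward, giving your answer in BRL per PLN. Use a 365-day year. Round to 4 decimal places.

1.1005

T = 215/365 years.
PLN growth factor: 1 + 0.0788×215/365 = 1.0464164.
BRL growth factor: 1 + 0.0231×215/365 = 1.0136068.
So F = 0.8802 × 1.0464164 / 1.0136068 = 0.9086913 (PLN/BRL).
Invert for BRL per PLN: 1 / 0.9086913 = 1.1005.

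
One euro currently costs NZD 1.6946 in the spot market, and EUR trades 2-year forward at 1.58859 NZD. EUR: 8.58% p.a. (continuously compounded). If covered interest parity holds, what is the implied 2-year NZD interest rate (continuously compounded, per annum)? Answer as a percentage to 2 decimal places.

5.35%

T = 2 years.
By CIP, F/S equals the NZD-to-EUR growth ratio: 1.58859/1.6946 = 0.9374425.
EUR growth factor: e^(0.0858×2) = 1.1872029.
Hence g_NZD = 1.1129345.
Take logs: ln 1.1129345 / 2 = 0.053500, so 5.35%.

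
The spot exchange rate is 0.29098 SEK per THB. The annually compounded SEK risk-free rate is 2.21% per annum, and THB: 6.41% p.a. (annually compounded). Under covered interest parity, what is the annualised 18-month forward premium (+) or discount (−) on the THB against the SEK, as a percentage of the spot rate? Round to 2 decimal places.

-3.91%

T = 18/12 years.
CIP forward (SEK per THB) = 0.29098 × 1.0333325/1.0976747 = 0.27392368.
(F − S)/S ÷ T = (0.27392368 − 0.29098)/0.29098/(18/12) = -0.039078 → -3.91%.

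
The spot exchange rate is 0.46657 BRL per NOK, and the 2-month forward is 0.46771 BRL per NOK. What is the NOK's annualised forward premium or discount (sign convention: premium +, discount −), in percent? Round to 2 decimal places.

T = 2/12 years.
Period premium: (0.46771 − 0.46657)/0.46657 = 0.0024434.
Per annum: 0.0024434 / (2/12) = 0.014660 = 1.47%.

+1.47%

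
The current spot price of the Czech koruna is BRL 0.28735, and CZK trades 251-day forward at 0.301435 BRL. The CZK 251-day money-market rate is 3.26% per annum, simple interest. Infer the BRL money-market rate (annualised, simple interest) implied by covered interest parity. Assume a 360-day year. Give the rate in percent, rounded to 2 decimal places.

T = 251/360 years.
CIP gives F = S · g_BRL/g_CZK, so g_BRL/g_CZK = 0.301435/0.28735 = 1.0490169.
CZK growth factor: 1 + 0.0326×251/360 = 1.0227294.
Hence g_BRL = 1.0728604.
(1.0728604 − 1)/T = 0.104501, i.e. 10.45%.

10.45%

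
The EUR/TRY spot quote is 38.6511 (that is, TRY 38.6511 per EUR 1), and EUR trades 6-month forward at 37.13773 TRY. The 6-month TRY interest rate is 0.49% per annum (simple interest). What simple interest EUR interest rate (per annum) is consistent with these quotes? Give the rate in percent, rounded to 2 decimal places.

T = 6/12 years.
F/S = 37.13773/38.6511 = 0.9608454 = (growth of TRY) / (growth of EUR).
TRY growth factor: 1 + 0.0049×6/12 = 1.002450.
That pins the EUR growth at 1.043300.
(1.043300 − 1)/T = 0.086600, i.e. 8.66%.

8.66%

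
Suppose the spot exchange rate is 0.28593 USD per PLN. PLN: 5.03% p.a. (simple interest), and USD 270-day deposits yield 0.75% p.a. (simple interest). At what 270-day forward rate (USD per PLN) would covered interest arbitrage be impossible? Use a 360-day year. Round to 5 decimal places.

T = 270/360 years.
Growth of 1 USD over T: 1 + 0.0075×270/360 = 1.005625.
PLN growth factor: 1 + 0.0503×270/360 = 1.037725.
So F = 0.28593 × 1.005625 / 1.037725 = 0.2770853 (USD/PLN).

0.27709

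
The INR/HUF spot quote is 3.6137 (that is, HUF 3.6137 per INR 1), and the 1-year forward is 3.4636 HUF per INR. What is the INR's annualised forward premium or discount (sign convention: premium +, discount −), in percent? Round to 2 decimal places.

T = 1 year.
INR trades forward at -4.15364% vs spot over the period.
Annualise by dividing by T: -0.0415364 / 1 = -0.041536 → -4.15%.

-4.15%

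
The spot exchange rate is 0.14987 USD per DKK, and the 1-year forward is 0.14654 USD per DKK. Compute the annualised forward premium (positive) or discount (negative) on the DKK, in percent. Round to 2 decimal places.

T = 1 year.
Period premium: (0.14654 − 0.14987)/0.14987 = -0.0222193.
×(1/T) gives -2.22% p.a.

-2.22%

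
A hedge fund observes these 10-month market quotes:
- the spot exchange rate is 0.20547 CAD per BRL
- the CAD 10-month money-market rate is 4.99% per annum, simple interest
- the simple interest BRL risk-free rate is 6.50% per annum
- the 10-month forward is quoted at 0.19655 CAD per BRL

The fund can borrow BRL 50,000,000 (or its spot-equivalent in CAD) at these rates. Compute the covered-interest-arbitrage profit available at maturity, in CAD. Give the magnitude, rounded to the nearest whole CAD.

T = 10/12 years.
Invest the BRL and cover forward: 50,000,000 × 1.0541666667 × 0.19655 = CAD 10,359,822.92.
Convert at spot and invest in CAD: 50,000,000 × 0.20547 × 1.0415833333 = CAD 10,700,706.37.
The quoted forward undervalues BRL, so borrow BRL, convert to CAD at spot, deposit the CAD at 4.99%, and buy BRL forward at 0.19655 to cover the loan.
Profit = 10,700,706.37 − 10,359,822.92 = CAD 340,883.

CAD 340,883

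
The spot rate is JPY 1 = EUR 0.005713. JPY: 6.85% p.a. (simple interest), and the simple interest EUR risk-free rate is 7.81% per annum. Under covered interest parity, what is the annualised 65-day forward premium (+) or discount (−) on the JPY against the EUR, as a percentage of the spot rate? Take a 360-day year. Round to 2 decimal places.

T = 65/360 years.
No-arbitrage forward: 0.005713 × 1.0141014 / 1.0123681 = 0.005722781 EUR/JPY.
Annualised premium = (F − S)/S × (1/T) = (0.005722781 − 0.005713)/0.005713 ÷ (65/360) = 0.95%.

+0.95%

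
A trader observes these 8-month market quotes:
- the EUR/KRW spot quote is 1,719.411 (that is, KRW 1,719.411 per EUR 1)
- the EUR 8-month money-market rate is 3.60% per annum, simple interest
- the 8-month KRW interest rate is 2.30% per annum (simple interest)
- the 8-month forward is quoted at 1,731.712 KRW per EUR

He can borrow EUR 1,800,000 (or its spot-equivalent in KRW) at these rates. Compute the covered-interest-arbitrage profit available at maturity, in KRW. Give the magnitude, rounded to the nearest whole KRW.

T = 8/12 years.
Route A — deposit EUR, sell forward: 1,800,000 × 1.024000 × 1731.712 = KRW 3,191,891,558.40.
Route B — convert at spot, deposit KRW: 1,800,000 × 1719.411 × 1.015333333333 = KRW 3,142,395,543.60.
The quoted forward overvalues EUR, so borrow KRW, buy EUR at spot, deposit the EUR at 3.60%, and sell the proceeds forward at 1,731.712.
The gap between the two covered legs is KRW 49,496,015.

KRW 49,496,015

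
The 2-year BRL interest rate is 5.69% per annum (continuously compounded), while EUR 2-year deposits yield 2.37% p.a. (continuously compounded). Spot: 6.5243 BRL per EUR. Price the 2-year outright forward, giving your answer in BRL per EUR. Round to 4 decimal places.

T = 2 years.
BRL accumulates by e^(0.0569×2) = 1.120528.
EUR growth factor: e^(0.0237×2) = 1.0485413.
CIP: F = S · (grow BRL)/(grow EUR) = 6.5243 × 1.120528/1.0485413 = 6.972220 BRL per EUR.

6.9722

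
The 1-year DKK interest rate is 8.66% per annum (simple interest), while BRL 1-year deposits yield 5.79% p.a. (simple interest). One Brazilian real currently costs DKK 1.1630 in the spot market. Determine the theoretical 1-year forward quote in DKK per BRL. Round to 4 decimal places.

T = 1 year.
DKK growth factor: 1 + 0.0866×1 = 1.086600.
BRL growth factor: 1 + 0.0579×1 = 1.057900.
CIP: F = S · (grow DKK)/(grow BRL) = 1.163 × 1.086600/1.057900 = 1.194551 DKK per BRL.

1.1946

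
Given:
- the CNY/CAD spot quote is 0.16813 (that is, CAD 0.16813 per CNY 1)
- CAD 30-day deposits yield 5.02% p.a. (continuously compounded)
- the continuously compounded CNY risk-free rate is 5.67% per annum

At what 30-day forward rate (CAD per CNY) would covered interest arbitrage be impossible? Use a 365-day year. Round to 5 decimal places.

0.16804

T = 30/365 years.
CAD accumulates by e^(0.0502×30/365) = 1.0041346.
CNY growth factor: e^(0.0567×30/365) = 1.0046711.
Forward (CAD per CNY) = 0.16813 × 1.0041346 / 1.0046711 = 0.1680402.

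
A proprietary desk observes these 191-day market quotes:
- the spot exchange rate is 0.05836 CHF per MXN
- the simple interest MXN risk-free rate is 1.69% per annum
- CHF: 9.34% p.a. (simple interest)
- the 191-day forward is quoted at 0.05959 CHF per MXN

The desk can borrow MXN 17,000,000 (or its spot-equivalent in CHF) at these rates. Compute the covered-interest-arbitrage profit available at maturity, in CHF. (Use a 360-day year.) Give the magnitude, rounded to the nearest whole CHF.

T = 191/360 years.
Route A — deposit MXN, sell forward: 17,000,000 × 1.008966389 × 0.05959 = CHF 1,022,113.22.
Route B — convert at spot, deposit CHF: 17,000,000 × 0.05836 × 1.049553889 = CHF 1,041,283.40.
The quoted forward undervalues MXN, so borrow MXN, convert to CHF at spot, deposit the CHF at 9.34%, and buy MXN forward at 0.05959 to cover the loan.
Profit = 1,041,283.40 − 1,022,113.22 = CHF 19,170.

CHF 19,170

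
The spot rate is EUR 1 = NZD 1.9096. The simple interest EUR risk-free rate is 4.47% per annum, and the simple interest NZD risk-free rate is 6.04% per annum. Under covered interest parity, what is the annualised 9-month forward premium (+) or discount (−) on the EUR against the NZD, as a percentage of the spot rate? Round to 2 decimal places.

+1.52%

T = 9/12 years.
No-arbitrage forward: 1.9096 × 1.045300 / 1.033525 = 1.9313562 NZD/EUR.
(F − S)/S ÷ T = (1.9313562 − 1.9096)/1.9096/(9/12) = 0.015191 → 1.52%.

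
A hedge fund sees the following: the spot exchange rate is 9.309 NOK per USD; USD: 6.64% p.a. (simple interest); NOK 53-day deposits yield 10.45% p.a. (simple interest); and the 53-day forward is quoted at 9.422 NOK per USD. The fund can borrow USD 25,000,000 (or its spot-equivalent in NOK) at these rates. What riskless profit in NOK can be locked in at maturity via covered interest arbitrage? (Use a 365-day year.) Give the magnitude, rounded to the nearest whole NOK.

T = 53/365 years.
Route A — deposit USD, sell forward: 25,000,000 × 1.00964164384 × 9.422 = NOK 237,821,089.21.
Route B — convert at spot, deposit NOK: 25,000,000 × 9.309 × 1.0151739726 = NOK 236,256,362.77.
The quoted forward overvalues USD, so borrow NOK, buy USD at spot, deposit the USD at 6.64%, and sell the proceeds forward at 9.422.
Profit = 237,821,089.21 − 236,256,362.77 = NOK 1,564,726.

NOK 1,564,726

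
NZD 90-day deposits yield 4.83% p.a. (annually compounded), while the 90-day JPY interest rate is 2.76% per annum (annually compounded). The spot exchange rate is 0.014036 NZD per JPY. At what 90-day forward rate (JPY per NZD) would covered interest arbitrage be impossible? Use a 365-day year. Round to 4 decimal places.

T = 90/365 years.
NZD growth factor: (1 + 0.0483)^(90/365) = 1.01169881.
Growth of 1 JPY over T: (1 + 0.0276)^(90/365) = 1.00673584.
So F = 0.014036 × 1.01169881 / 1.00673584 = 0.014105194 (NZD/JPY).
Invert for JPY per NZD: 1 / 0.014105194 = 70.8959.

70.8959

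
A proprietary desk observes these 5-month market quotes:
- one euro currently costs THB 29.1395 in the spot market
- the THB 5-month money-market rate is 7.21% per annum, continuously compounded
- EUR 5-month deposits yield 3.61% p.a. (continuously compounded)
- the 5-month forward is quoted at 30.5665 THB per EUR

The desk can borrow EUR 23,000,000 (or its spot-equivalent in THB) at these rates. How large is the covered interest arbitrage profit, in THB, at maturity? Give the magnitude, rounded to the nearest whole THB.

T = 5/12 years.
Route A — deposit EUR, sell forward: 23,000,000 × 1.01515536187 × 30.5665 = THB 713,684,166.48.
Route B — convert at spot, deposit THB: 23,000,000 × 29.1395 × 1.03049747045 = THB 690,648,163.92.
The quoted forward overvalues EUR, so borrow THB, buy EUR at spot, deposit the EUR at 3.61%, and sell the proceeds forward at 30.5665.
The gap between the two covered legs is THB 23,036,003.

THB 23,036,003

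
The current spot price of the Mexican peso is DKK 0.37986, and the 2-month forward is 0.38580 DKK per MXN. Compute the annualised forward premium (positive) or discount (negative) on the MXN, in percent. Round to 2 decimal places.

T = 2/12 years.
MXN trades forward at +1.56373% vs spot over the period.
×(1/T) gives 9.38% p.a.

+9.38%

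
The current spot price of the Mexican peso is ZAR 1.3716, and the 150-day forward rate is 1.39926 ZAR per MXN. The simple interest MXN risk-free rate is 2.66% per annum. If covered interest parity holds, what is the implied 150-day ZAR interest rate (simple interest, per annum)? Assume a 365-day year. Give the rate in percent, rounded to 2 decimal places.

7.62%

T = 150/365 years.
By CIP, F/S equals the ZAR-to-MXN growth ratio: 1.39926/1.3716 = 1.0201662.
The MXN side grows by 1 + 0.0266×150/365 = 1.0109315.
Hence g_ZAR = 1.0313181.
(1.0313181 − 1)/T = 0.076207, i.e. 7.62%.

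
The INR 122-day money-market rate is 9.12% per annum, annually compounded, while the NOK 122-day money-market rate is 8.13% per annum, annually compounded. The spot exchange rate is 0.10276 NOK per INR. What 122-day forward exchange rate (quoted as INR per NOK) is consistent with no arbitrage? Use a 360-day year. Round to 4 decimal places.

T = 122/360 years.
NOK growth factor: (1 + 0.0813)^(122/360) = 1.0268429.
INR growth factor: (1 + 0.0912)^(122/360) = 1.0300193.
So F = 0.10276 × 1.0268429 / 1.0300193 = 0.1024431 (NOK/INR).
Invert for INR per NOK: 1 / 0.1024431 = 9.7615.

9.7615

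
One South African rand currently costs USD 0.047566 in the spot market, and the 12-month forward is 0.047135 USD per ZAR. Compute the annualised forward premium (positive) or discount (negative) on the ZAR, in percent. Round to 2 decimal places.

T = 1 year.
Period premium: (0.047135 − 0.047566)/0.047566 = -0.0090611.
×(1/T) gives -0.91% p.a.

-0.91%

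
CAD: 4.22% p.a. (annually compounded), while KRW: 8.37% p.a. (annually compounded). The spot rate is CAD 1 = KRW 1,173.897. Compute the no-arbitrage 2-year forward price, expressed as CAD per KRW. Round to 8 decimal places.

0.00078787

T = 2 years.
KRW growth factor: (1 + 0.0837)^2 = 1.1744057.
CAD accumulates by (1 + 0.0422)^2 = 1.0861808.
Forward (KRW per CAD) = 1173.897 × 1.1744057 / 1.0861808 = 1269.247.
Invert for CAD per KRW: 1 / 1269.247 = 0.00078787.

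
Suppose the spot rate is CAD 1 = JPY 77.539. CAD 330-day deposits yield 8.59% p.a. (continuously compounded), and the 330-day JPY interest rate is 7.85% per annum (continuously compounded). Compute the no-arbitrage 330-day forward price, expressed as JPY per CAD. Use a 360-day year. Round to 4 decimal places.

T = 330/360 years.
JPY growth factor: e^(0.0785×330/360) = 1.07461057.
CAD growth factor: e^(0.0859×330/360) = 1.08192479.
CIP: F = S · (grow JPY)/(grow CAD) = 77.539 × 1.07461057/1.08192479 = 77.014807 JPY per CAD.

77.0148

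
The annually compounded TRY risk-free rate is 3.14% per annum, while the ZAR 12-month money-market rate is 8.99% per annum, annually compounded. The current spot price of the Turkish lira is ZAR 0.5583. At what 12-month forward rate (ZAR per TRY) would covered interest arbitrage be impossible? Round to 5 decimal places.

0.58997

T = 1 year.
ZAR accumulates by (1 + 0.0899)^1 = 1.089900.
TRY growth factor: (1 + 0.0314)^1 = 1.031400.
CIP: F = S · (grow ZAR)/(grow TRY) = 0.5583 × 1.089900/1.031400 = 0.5899662 ZAR per TRY.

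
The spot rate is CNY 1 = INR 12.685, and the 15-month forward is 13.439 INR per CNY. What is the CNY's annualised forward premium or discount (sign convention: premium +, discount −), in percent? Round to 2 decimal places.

T = 15/12 years.
Period premium: (13.439 − 12.685)/12.685 = 0.0594403.
Per annum: 0.0594403 / (15/12) = 0.047552 = 4.76%.

+4.76%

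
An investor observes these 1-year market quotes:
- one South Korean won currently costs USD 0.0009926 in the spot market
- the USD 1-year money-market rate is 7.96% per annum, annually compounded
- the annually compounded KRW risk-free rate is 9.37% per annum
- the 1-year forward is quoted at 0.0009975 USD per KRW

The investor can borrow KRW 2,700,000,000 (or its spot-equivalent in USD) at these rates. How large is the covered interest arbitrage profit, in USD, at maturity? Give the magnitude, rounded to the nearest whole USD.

USD 52,258

T = 1 year.
Invest the KRW and cover forward: 2,700,000,000 × 1.093700 × 0.0009975 = USD 2,945,607.53.
Convert at spot and invest in USD: 2,700,000,000 × 0.0009926 × 1.079600 = USD 2,893,349.59.
The quoted forward overvalues KRW, so borrow USD, buy KRW at spot, deposit the KRW at 9.37%, and sell the proceeds forward at 0.0009975.
Arbitrage profit = |2,945,607.53 − 2,893,349.59| = USD 52,258.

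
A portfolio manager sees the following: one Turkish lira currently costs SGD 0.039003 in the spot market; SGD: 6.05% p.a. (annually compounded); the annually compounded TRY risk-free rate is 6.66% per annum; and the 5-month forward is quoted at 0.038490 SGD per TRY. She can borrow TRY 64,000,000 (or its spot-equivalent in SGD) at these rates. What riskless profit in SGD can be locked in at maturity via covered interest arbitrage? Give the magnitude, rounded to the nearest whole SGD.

T = 5/12 years.
Keep in TRY, deliver into the forward: 64,000,000·1.027229126·0.038490 = SGD 2,530,435.14.
Swap to SGD now, deposit: 64,000,000·0.039003·1.024777183 = SGD 2,558,040.61.
The quoted forward undervalues TRY, so borrow TRY, convert to SGD at spot, deposit the SGD at 6.05%, and buy TRY forward at 0.038490 to cover the loan.
The gap between the two covered legs is SGD 27,605.

SGD 27,605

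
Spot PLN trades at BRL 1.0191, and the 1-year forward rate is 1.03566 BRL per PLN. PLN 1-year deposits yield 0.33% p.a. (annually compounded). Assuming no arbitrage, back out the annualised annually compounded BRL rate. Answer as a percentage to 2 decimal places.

T = 1 year.
By CIP, F/S equals the BRL-to-PLN growth ratio: 1.03566/1.0191 = 1.0162496.
The PLN side grows by (1 + 0.0033)^1 = 1.003300.
That pins the BRL growth at 1.0196032.
Annualise: 1.0196032^(1/1) − 1 = 0.019603 = 1.96%.

1.96%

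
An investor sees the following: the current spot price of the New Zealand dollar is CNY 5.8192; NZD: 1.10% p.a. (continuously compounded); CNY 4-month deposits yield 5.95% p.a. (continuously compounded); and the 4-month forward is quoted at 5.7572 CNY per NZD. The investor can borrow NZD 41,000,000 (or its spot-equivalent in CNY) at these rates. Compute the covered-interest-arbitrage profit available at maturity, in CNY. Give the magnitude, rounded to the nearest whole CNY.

T = 4/12 years.
Invest the NZD and cover forward: 41,000,000 × 1.00367339711 × 5.7572 = CNY 236,912,287.76.
Convert at spot and invest in CNY: 41,000,000 × 5.8192 × 1.02003132064 = CNY 243,366,416.70.
The quoted forward undervalues NZD, so borrow NZD, convert to CNY at spot, deposit the CNY at 5.95%, and buy NZD forward at 5.7572 to cover the loan.
Arbitrage profit = |236,912,287.76 − 243,366,416.70| = CNY 6,454,129.

CNY 6,454,129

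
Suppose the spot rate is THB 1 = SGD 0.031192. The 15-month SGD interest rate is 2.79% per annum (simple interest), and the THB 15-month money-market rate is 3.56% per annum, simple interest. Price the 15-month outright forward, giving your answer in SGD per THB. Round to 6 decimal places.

T = 15/12 years.
SGD accumulates by 1 + 0.0279×15/12 = 1.034875.
THB growth factor: 1 + 0.0356×15/12 = 1.044500.
CIP: F = S · (grow SGD)/(grow THB) = 0.031192 × 1.034875/1.044500 = 0.03090457 SGD per THB.

0.030905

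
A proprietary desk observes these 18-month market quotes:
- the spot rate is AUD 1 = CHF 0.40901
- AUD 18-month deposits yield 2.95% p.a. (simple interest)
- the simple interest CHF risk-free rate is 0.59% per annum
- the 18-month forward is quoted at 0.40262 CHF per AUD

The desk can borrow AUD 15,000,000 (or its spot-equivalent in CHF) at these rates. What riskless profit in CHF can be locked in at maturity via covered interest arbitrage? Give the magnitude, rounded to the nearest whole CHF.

T = 18/12 years.
Keep in AUD, deliver into the forward: 15,000,000·1.044250·0.40262 = CHF 6,306,539.03.
Swap to CHF now, deposit: 15,000,000·0.40901·1.008850 = CHF 6,189,446.08.
The quoted forward overvalues AUD, so borrow CHF, buy AUD at spot, deposit the AUD at 2.95%, and sell the proceeds forward at 0.40262.
Arbitrage profit = |6,306,539.03 − 6,189,446.08| = CHF 117,093.

CHF 117,093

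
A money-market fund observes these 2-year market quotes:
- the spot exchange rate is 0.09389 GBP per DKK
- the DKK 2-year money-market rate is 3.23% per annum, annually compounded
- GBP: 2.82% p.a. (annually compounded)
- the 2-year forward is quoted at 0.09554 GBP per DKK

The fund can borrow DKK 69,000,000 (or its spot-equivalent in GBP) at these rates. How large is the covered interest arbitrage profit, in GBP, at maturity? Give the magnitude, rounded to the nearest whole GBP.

GBP 176,053

T = 2 years.
Route A — deposit DKK, sell forward: 69,000,000 × 1.06564329 × 0.09554 = GBP 7,024,997.63.
Route B — convert at spot, deposit GBP: 69,000,000 × 0.09389 × 1.05719524 = GBP 6,848,944.21.
The quoted forward overvalues DKK, so borrow GBP, buy DKK at spot, deposit the DKK at 3.23%, and sell the proceeds forward at 0.09554.
Arbitrage profit = |7,024,997.63 − 6,848,944.21| = GBP 176,053.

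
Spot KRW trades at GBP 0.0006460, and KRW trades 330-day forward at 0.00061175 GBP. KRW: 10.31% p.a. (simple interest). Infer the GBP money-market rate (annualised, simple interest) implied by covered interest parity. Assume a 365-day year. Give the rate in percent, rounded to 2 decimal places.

T = 330/365 years.
F/S = 0.00061175/0.000646 = 0.9469814 = (growth of GBP) / (growth of KRW).
The KRW side grows by 1 + 0.1031×330/365 = 1.0932137.
So the GBP growth factor = 1.035253.
(1.035253 − 1)/T = 0.038992, i.e. 3.90%.

3.90%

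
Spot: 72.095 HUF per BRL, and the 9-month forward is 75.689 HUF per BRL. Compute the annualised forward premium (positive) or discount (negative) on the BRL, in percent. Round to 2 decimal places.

+6.65%

T = 9/12 years.
(F − S)/S = (75.689 − 72.095)/72.095 = 0.0498509.
×(1/T) gives 6.65% p.a.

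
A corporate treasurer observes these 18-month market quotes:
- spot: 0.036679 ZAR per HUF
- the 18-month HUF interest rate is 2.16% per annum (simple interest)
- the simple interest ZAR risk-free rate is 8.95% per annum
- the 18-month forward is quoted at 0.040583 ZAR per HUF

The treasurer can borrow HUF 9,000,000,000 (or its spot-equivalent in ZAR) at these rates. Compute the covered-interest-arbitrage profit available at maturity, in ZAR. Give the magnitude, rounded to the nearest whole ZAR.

T = 18/12 years.
Invest the HUF and cover forward: 9,000,000,000 × 1.032400 × 0.040583 = ZAR 377,081,002.80.
Convert at spot and invest in ZAR: 9,000,000,000 × 0.036679 × 1.134250 = ZAR 374,428,401.75.
The quoted forward overvalues HUF, so borrow ZAR, buy HUF at spot, deposit the HUF at 2.16%, and sell the proceeds forward at 0.040583.
Arbitrage profit = |377,081,002.80 − 374,428,401.75| = ZAR 2,652,601.

ZAR 2,652,601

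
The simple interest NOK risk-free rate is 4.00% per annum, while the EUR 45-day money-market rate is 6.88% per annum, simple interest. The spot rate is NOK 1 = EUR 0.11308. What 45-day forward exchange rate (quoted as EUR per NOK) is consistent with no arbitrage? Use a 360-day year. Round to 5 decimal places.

0.11349

T = 45/360 years.
EUR growth factor: 1 + 0.0688×45/360 = 1.008600.
NOK accumulates by 1 + 0.0400×45/360 = 1.005000.
Forward (EUR per NOK) = 0.11308 × 1.008600 / 1.005000 = 0.1134851.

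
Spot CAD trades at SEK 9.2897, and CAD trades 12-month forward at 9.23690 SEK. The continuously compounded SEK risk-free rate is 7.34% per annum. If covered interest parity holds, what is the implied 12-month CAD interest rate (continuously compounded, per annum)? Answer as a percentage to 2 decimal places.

7.91%

T = 1 year.
CIP gives F = S · g_SEK/g_CAD, so g_SEK/g_CAD = 9.2369/9.2897 = 0.9943163.
The SEK side grows by e^(0.0734×1) = 1.0761609.
Hence g_CAD = 1.0823124.
r = ln(1.0823124)/1 = 0.079100 → 7.91%.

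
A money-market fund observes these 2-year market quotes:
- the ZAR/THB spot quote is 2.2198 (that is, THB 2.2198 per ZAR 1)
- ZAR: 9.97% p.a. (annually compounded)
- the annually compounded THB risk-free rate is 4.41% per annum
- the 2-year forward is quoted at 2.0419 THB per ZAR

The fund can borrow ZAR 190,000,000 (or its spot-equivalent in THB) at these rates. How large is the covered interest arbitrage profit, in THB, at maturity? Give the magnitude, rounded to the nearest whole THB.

T = 2 years.
Keep in ZAR, deliver into the forward: 190,000,000·1.20934009·2.0419 = THB 469,176,790.66.
Swap to THB now, deposit: 190,000,000·2.2198·1.09014481 = THB 459,781,655.36.
The quoted forward overvalues ZAR, so borrow THB, buy ZAR at spot, deposit the ZAR at 9.97%, and sell the proceeds forward at 2.0419.
Arbitrage profit = |469,176,790.66 − 459,781,655.36| = THB 9,395,135.

THB 9,395,135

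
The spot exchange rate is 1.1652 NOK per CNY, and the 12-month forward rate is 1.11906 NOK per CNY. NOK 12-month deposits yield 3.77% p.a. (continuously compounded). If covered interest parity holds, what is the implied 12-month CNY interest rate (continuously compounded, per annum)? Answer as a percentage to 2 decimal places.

7.81%

T = 1 year.
By CIP, F/S equals the NOK-to-CNY growth ratio: 1.11906/1.1652 = 0.9604016.
NOK growth factor: e^(0.0377×1) = 1.0384197.
So the CNY growth factor = 1.0812349.
Take logs: ln 1.0812349 / 1 = 0.078104, so 7.81%.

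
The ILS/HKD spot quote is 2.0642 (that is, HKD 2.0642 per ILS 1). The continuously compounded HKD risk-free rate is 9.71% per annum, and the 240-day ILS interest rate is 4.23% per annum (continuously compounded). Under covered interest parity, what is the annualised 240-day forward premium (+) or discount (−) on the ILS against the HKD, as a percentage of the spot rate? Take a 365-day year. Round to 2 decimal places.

+5.58%

T = 240/365 years.
No-arbitrage forward: 2.0642 × 1.0659288 / 1.0282041 = 2.1399353 HKD/ILS.
Annualised premium = (F − S)/S × (1/T) = (2.1399353 − 2.0642)/2.0642 ÷ (240/365) = 5.58%.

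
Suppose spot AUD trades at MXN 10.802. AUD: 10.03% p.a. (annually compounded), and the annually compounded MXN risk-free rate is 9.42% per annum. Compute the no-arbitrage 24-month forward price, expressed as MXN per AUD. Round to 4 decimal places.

T = 2 years.
MXN accumulates by (1 + 0.0942)^2 = 1.19727364.
AUD accumulates by (1 + 0.1003)^2 = 1.21066009.
CIP: F = S · (grow MXN)/(grow AUD) = 10.802 × 1.19727364/1.21066009 = 10.682561 MXN per AUD.

10.6826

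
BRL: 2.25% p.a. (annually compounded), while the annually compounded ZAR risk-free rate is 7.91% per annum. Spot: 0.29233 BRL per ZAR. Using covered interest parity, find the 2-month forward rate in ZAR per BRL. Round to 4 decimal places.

T = 2/12 years.
BRL accumulates by (1 + 0.0225)^(2/12) = 1.0037153.
ZAR growth factor: (1 + 0.0791)^(2/12) = 1.0127687.
CIP: F = S · (grow BRL)/(grow ZAR) = 0.29233 × 1.0037153/1.0127687 = 0.2897168 BRL per ZAR.
Invert for ZAR per BRL: 1 / 0.2897168 = 3.4516.

3.4516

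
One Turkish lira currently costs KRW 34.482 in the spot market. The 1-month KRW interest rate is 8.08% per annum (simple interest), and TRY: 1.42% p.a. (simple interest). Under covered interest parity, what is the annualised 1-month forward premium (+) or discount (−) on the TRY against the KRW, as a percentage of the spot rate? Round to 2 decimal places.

+6.65%

T = 1/12 years.
No-arbitrage forward: 34.482 × 1.0067333 / 1.0011833 = 34.673149 KRW/TRY.
(F − S)/S ÷ T = (34.673149 − 34.482)/34.482/(1/12) = 0.066521 → 6.65%.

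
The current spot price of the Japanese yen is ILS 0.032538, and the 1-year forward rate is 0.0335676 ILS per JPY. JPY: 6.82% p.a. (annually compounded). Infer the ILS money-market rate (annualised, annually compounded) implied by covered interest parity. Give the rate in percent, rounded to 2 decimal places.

10.20%

T = 1 year.
By CIP, F/S equals the ILS-to-JPY growth ratio: 0.0335676/0.032538 = 1.0316430.
JPY growth factor: (1 + 0.0682)^1 = 1.068200.
Hence g_ILS = 1.1020011.
r = 1.1020011^(1/1) − 1 = 0.102001 → 10.20%.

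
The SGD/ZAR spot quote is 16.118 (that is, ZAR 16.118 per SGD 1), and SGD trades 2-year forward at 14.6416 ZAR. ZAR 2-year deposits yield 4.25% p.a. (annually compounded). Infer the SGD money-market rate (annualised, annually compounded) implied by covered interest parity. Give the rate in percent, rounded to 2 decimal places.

9.38%

T = 2 years.
CIP gives F = S · g_ZAR/g_SGD, so g_ZAR/g_SGD = 14.6416/16.118 = 0.9084005.
The ZAR side grows by (1 + 0.0425)^2 = 1.0868062.
Hence g_SGD = 1.1963954.
r = 1.1963954^(1/2) − 1 = 0.093799 → 9.38%.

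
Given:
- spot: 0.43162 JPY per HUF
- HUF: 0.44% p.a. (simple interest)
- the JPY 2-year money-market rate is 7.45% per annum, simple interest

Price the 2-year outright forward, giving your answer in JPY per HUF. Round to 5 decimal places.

T = 2 years.
JPY accumulates by 1 + 0.0745×2 = 1.149000.
HUF growth factor: 1 + 0.0044×2 = 1.008800.
Forward (JPY per HUF) = 0.43162 × 1.149000 / 1.008800 = 0.4916053.

0.49161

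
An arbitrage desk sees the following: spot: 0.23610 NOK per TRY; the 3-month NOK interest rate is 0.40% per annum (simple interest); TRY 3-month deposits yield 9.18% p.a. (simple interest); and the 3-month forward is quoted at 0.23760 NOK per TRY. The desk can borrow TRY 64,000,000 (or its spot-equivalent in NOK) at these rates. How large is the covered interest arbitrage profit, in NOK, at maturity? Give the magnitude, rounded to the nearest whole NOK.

NOK 429,876

T = 3/12 years.
Keep in TRY, deliver into the forward: 64,000,000·1.022950·0.23760 = NOK 15,555,386.88.
Swap to NOK now, deposit: 64,000,000·0.23610·1.001000 = NOK 15,125,510.40.
The quoted forward overvalues TRY, so borrow NOK, buy TRY at spot, deposit the TRY at 9.18%, and sell the proceeds forward at 0.23760.
The gap between the two covered legs is NOK 429,876.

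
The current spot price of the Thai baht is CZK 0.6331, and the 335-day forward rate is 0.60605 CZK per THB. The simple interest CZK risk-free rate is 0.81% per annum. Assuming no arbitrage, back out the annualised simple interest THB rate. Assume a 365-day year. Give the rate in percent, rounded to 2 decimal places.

T = 335/365 years.
CIP gives F = S · g_CZK/g_THB, so g_CZK/g_THB = 0.60605/0.6331 = 0.9572737.
CZK growth factor: 1 + 0.0081×335/365 = 1.0074342.
That pins the THB growth at 1.0523993.
r = (1.0523993 − 1)/(335/365) = 0.057092 → 5.71%.

5.71%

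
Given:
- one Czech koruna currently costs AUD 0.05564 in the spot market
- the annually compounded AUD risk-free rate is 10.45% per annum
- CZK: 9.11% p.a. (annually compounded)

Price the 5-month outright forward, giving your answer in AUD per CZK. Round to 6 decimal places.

0.055924

T = 5/12 years.
AUD growth factor: (1 + 0.1045)^(5/12) = 1.0422831.
CZK accumulates by (1 + 0.0911)^(5/12) = 1.0369956.
CIP: F = S · (grow AUD)/(grow CZK) = 0.05564 × 1.0422831/1.0369956 = 0.05592370 AUD per CZK.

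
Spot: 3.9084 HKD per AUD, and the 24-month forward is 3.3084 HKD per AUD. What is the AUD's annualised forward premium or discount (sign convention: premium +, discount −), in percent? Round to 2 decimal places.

T = 2 years.
AUD trades forward at -15.35155% vs spot over the period.
×(1/T) gives -7.68% p.a.

-7.68%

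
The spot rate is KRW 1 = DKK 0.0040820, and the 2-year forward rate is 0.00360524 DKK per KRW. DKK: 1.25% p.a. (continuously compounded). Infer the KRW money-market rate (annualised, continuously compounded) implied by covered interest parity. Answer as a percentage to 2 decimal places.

7.46%

T = 2 years.
F/S = 0.00360524/0.004082 = 0.8832043 = (growth of DKK) / (growth of KRW).
DKK growth factor: e^(0.0125×2) = 1.0253151.
That pins the KRW growth at 1.1609037.
r = ln(1.1609037)/2 = 0.074599 → 7.46%.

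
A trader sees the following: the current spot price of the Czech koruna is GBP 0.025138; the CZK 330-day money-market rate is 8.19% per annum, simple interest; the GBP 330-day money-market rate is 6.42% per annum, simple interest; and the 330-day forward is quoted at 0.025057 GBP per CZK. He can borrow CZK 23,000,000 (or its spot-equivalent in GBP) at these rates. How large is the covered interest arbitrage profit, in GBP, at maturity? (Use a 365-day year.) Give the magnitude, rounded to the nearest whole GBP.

GBP 7,251

T = 330/365 years.
Keep in CZK, deliver into the forward: 23,000,000·1.07404658·0.025057 = GBP 618,984.86.
Swap to GBP now, deposit: 23,000,000·0.025138·1.05804384 = GBP 611,733.44.
The quoted forward overvalues CZK, so borrow GBP, buy CZK at spot, deposit the CZK at 8.19%, and sell the proceeds forward at 0.025057.
The gap between the two covered legs is GBP 7,251.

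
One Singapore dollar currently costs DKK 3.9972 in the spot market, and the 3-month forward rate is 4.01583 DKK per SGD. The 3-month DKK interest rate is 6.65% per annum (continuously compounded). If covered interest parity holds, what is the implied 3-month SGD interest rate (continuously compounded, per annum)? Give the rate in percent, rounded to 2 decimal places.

4.79%

T = 3/12 years.
F/S = 4.01583/3.9972 = 1.0046608 = (growth of DKK) / (growth of SGD).
The DKK side grows by e^(0.0665×3/12) = 1.016764.
That pins the SGD growth at 1.0120471.
r = ln(1.0120471)/(3/12) = 0.047900 → 4.79%.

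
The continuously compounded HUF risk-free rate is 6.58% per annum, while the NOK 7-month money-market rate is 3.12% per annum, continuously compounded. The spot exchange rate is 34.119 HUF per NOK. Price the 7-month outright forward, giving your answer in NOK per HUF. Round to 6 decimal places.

T = 7/12 years.
Growth of 1 HUF over T: e^(0.0658×7/12) = 1.0391295.
Growth of 1 NOK over T: e^(0.0312×7/12) = 1.0183666.
CIP: F = S · (grow HUF)/(grow NOK) = 34.119 × 1.0391295/1.0183666 = 34.81463 HUF per NOK.
Quoted the other way: 1/34.81463 = 0.028724 NOK per HUF.

0.028724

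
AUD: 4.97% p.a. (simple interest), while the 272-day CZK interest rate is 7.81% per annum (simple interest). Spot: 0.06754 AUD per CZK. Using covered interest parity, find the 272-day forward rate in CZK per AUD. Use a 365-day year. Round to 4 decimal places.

15.1082

T = 272/365 years.
AUD growth factor: 1 + 0.0497×272/365 = 1.03703671.
CZK accumulates by 1 + 0.0781×272/365 = 1.05820055.
CIP: F = S · (grow AUD)/(grow CZK) = 0.06754 × 1.03703671/1.05820055 = 0.066189211 AUD per CZK.
Invert for CZK per AUD: 1 / 0.066189211 = 15.1082.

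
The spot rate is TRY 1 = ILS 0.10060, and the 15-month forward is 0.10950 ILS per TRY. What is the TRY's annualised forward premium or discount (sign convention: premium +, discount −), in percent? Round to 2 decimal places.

T = 15/12 years.
(F − S)/S = (0.10950 − 0.1006)/0.1006 = 0.0884692.
Per annum: 0.0884692 / (15/12) = 0.070775 = 7.08%.

+7.08%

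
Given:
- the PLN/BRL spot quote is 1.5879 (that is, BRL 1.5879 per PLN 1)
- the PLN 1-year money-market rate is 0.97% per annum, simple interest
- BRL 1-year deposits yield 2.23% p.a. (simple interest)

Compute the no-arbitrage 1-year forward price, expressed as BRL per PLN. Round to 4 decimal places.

T = 1 year.
BRL accumulates by 1 + 0.0223×1 = 1.022300.
PLN accumulates by 1 + 0.0097×1 = 1.009700.
So F = 1.5879 × 1.022300 / 1.009700 = 1.607715 (BRL/PLN).

1.6077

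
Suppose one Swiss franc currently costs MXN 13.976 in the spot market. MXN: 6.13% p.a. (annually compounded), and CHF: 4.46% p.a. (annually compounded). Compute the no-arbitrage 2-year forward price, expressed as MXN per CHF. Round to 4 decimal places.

14.4264

T = 2 years.
MXN growth factor: (1 + 0.0613)^2 = 1.12635769.
Growth of 1 CHF over T: (1 + 0.0446)^2 = 1.09118916.
Forward (MXN per CHF) = 13.976 × 1.12635769 / 1.09118916 = 14.426440.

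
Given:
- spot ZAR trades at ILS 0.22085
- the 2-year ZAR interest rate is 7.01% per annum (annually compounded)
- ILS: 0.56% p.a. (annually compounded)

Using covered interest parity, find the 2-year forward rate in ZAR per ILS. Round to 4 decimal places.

T = 2 years.
ILS growth factor: (1 + 0.0056)^2 = 1.0112314.
ZAR accumulates by (1 + 0.0701)^2 = 1.145114.
So F = 0.22085 × 1.0112314 / 1.145114 = 0.1950290 (ILS/ZAR).
Invert for ZAR per ILS: 1 / 0.1950290 = 5.1274.

5.1274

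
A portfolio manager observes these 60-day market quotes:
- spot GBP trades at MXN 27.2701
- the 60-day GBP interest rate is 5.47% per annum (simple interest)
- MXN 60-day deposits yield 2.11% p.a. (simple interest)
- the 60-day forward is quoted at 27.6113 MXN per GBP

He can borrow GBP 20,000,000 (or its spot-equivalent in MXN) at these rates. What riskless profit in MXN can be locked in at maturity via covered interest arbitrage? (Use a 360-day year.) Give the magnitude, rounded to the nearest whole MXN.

T = 60/360 years.
Route A — deposit GBP, sell forward: 20,000,000 × 1.00911666667 × 27.6113 = MXN 557,260,460.37.
Route B — convert at spot, deposit MXN: 20,000,000 × 27.2701 × 1.00351666667 = MXN 547,319,997.04.
The quoted forward overvalues GBP, so borrow MXN, buy GBP at spot, deposit the GBP at 5.47%, and sell the proceeds forward at 27.6113.
The gap between the two covered legs is MXN 9,940,463.

MXN 9,940,463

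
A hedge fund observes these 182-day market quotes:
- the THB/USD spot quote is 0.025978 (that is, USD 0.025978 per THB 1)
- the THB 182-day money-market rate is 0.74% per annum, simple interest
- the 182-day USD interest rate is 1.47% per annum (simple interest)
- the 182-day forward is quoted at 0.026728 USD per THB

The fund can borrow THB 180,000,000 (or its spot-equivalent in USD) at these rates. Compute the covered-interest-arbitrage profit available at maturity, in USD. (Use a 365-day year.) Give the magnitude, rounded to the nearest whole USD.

T = 182/365 years.
Route A — deposit THB, sell forward: 180,000,000 × 1.003689863 × 0.026728 = USD 4,828,792.08.
Route B — convert at spot, deposit USD: 180,000,000 × 0.025978 × 1.007329863 = USD 4,710,314.73.
The quoted forward overvalues THB, so borrow USD, buy THB at spot, deposit the THB at 0.74%, and sell the proceeds forward at 0.026728.
The gap between the two covered legs is USD 118,477.

USD 118,477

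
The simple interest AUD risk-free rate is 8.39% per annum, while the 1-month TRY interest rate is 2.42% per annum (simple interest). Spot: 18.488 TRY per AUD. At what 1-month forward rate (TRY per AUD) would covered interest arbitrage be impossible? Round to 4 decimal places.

T = 1/12 years.
Growth of 1 TRY over T: 1 + 0.0242×1/12 = 1.00201667.
AUD growth factor: 1 + 0.0839×1/12 = 1.00699167.
So F = 18.488 × 1.00201667 / 1.00699167 = 18.396661 (TRY/AUD).

18.3967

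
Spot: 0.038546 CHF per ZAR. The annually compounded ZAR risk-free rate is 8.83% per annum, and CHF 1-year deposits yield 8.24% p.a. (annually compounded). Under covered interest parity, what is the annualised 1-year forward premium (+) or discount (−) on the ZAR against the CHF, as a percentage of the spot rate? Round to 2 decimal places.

T = 1 year.
No-arbitrage forward: 0.038546 × 1.082400 / 1.088300 = 0.038337031 CHF/ZAR.
Annualised premium = (F − S)/S × (1/T) = (0.038337031 − 0.038546)/0.038546 ÷ 1 = -0.54%.

-0.54%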